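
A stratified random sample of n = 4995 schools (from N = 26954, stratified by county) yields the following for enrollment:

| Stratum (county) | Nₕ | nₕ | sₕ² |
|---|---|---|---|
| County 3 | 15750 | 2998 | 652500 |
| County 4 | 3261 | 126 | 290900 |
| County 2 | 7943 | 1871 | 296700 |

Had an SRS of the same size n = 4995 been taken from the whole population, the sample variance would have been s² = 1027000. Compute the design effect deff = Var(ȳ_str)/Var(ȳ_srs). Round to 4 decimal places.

0.6160

Var(ȳ_str) = Σ Wₕ²(1−fₕ)sₕ²/nₕ with Wₕ = Nₕ/26954:
  County 3: (15750/26954)²·(1−2998/15750)·652500/2998 = 60.167408
  County 4: (3261/26954)²·(1−126/3261)·290900/126 = 32.487409
  County 2: (7943/26954)²·(1−1871/7943)·296700/1871 = 10.527218
  → Var(ȳ_str) = 103.18204.
Var(ȳ_srs) = (1 − 4995/26954)·1027000/4995 = 167.50365.
deff = 103.18204 / 167.50365 = 0.6160.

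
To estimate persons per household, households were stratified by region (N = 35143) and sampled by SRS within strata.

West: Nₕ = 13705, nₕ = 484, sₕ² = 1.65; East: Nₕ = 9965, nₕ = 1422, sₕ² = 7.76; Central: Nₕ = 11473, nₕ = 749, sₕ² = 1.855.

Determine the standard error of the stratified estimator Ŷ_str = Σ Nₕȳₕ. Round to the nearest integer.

Var(Ŷ_str) = Σₕ Nₕ²(1 − fₕ)sₕ²/nₕ.
West: 13705²·(1 − 484/13705)·1.65/484 = 617706.15.
East: 9965²·(1 − 1422/9965)·7.76/1422 = 464568.58.
Central: 11473²·(1 − 749/11473)·1.855/749 = 304716.45.
Sum = 1.3869912 × 10^6.
SE = √(1.3869912 × 10^6) = 1178.

1178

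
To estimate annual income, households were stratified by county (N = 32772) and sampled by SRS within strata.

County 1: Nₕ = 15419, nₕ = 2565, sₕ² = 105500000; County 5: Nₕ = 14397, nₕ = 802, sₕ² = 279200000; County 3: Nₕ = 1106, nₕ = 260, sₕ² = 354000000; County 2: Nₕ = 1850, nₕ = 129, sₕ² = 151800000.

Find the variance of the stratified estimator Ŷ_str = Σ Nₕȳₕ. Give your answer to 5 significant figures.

8.1311 × 10^13

Var(Ŷ_str) = Σₕ Nₕ²(1 − fₕ)sₕ²/nₕ.
County 1: 15419²·(1 − 2565/15419)·105500000/2565 = 8.1519141 × 10^12.
County 5: 14397²·(1 − 802/14397)·279200000/802 = 6.8138452 × 10^13.
County 3: 1106²·(1 − 260/1106)·354000000/260 = 1.2739589 × 10^12.
County 2: 1850²·(1 − 129/1850)·151800000/129 = 3.746577 × 10^12.
Sum = 8.1310902 × 10^13.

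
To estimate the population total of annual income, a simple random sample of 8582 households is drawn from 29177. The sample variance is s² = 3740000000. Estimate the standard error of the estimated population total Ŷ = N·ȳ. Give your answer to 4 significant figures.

Var(Ŷ) = N²·Var(ȳ) = N²·(1 − n/N)·s²/n.
f = 8582/29177 = 0.29413579; Var(ȳ) = 0.70586421·3740000000/8582 = 307612.69.
Var(Ŷ) = 29177² · 307612.69 = 2.6186986 × 10^14.
SE(Ŷ) = √(2.6186986 × 10^14) = 1.618 × 10^7.

1.618 × 10^7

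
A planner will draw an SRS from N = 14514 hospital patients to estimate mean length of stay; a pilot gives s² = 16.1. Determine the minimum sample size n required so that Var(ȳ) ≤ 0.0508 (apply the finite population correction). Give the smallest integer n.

Without fpc, n₀ = s²/D = 16.1/0.0508 = 316.9291.
With fpc, (1 − n/N)·s²/n ≤ D requires n ≥ n₀/(1 + n₀/N) = 316.9291/(1 + 316.9291/14514) = 310.1565.
Rounding up, n = 311.

311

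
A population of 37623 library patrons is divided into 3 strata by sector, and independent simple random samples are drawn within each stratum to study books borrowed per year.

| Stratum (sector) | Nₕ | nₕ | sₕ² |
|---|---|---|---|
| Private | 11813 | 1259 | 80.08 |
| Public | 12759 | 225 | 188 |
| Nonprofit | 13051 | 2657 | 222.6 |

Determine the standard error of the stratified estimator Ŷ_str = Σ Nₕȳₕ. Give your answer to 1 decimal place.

Var(Ŷ_str) = Σₕ Nₕ²(1 − fₕ)sₕ²/nₕ.
Private: 11813²·(1 − 1259/11813)·80.08/1259 = 7.9300446 × 10^6.
Public: 12759²·(1 − 225/12759)·188/225 = 1.3362314 × 10^8.
Nonprofit: 13051²·(1 − 2657/13051)·222.6/2657 = 1.1364756 × 10^7.
Sum = 1.5291794 × 10^8.
SE = √(1.5291794 × 10^8) = 12366.0.

12366.0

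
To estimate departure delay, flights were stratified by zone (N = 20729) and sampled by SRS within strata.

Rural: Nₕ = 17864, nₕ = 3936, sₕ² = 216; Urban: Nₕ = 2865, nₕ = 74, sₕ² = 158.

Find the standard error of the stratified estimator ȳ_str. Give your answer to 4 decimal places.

Var(ȳ_str) = Σₕ Wₕ²(1 − fₕ)sₕ²/nₕ with Wₕ = Nₕ/N, N = 20729.
Rural: Wₕ = 0.86178783; term = 0.86178783²·(1 − 0.22033139)·216/3936 = 0.031776746.
Urban: Wₕ = 0.13821217; term = 0.13821217²·(1 − 0.02582897)·158/74 = 0.039733162.
Sum = 0.071509908.
SE = √(0.071509908) = 0.2674.

0.2674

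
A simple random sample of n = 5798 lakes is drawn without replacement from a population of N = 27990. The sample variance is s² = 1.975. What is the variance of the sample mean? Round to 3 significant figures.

2.70 × 10^-4

Under SRS without replacement, Var(ȳ) = (1 − f)·s²/n with f = n/N = 5798/27990 = 0.20714541.
Var(ȳ) = (1 − 0.20714541)·1.975/5798 = 0.79285459·3.406347 × 10^-4 = 2.7007379 × 10^-4.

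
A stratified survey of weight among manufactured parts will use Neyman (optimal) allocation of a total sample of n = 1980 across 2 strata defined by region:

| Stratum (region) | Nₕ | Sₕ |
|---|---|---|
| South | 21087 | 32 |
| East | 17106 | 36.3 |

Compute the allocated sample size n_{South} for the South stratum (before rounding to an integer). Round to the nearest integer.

1031

Neyman allocation: nₕ = n·NₕSₕ / Σⱼ NⱼSⱼ.
Σ NⱼSⱼ = 21087·32 + 17106·36.3 = 1.2957318 × 10^6.
n_{South} = 1980·21087·32 / (1.2957318 × 10^6) = 1031.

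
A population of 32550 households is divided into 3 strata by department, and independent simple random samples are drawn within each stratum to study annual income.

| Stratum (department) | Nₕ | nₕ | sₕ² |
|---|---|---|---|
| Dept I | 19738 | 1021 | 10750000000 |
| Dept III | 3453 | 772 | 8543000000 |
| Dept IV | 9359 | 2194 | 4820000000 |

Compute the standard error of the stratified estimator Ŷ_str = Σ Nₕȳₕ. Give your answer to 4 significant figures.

Var(Ŷ_str) = Σₕ Nₕ²(1 − fₕ)sₕ²/nₕ.
Dept I: 19738²·(1 − 1021/19738)·10750000000/1021 = 3.8897537 × 10^15.
Dept III: 3453²·(1 − 772/3453)·8543000000/772 = 1.0244399 × 10^14.
Dept IV: 9359²·(1 − 2194/9359)·4820000000/2194 = 1.4731808 × 10^14.
Sum = 4.1395158 × 10^15.
SE = √(4.1395158 × 10^15) = 6.434 × 10^7.

6.434 × 10^7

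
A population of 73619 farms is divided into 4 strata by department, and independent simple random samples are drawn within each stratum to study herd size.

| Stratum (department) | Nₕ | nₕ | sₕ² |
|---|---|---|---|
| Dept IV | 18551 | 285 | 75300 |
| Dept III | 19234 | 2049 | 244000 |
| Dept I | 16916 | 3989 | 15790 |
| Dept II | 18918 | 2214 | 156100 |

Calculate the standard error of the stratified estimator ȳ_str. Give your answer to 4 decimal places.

5.2964

Var(ȳ_str) = Σₕ Wₕ²(1 − fₕ)sₕ²/nₕ with Wₕ = Nₕ/N, N = 73619.
Dept IV: Wₕ = 0.25198658; term = 0.25198658²·(1 − 0.01536305)·75300/285 = 16.518898.
Dept III: Wₕ = 0.26126408; term = 0.26126408²·(1 − 0.10653010)·244000/2049 = 7.2625174.
Dept I: Wₕ = 0.22977764; term = 0.22977764²·(1 − 0.23581225)·15790/3989 = 0.15971058.
Dept II: Wₕ = 0.25697171; term = 0.25697171²·(1 − 0.11703140)·156100/2214 = 4.1109402.
Sum = 28.052066.
SE = √(28.052066) = 5.2964.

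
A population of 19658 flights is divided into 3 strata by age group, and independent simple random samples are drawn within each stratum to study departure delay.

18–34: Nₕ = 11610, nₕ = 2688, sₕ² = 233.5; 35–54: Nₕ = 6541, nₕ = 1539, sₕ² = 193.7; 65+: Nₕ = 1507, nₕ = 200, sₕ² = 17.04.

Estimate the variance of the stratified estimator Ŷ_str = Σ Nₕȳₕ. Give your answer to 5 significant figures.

1.3284 × 10^7

Var(Ŷ_str) = Σₕ Nₕ²(1 − fₕ)sₕ²/nₕ.
18–34: 11610²·(1 − 2688/11610)·233.5/2688 = 8.9981258 × 10^6.
35–54: 6541²·(1 − 1539/6541)·193.7/1539 = 4.1179288 × 10^6.
65+: 1507²·(1 − 200/1507)·17.04/200 = 167814.09.
Sum = 1.3283869 × 10^7.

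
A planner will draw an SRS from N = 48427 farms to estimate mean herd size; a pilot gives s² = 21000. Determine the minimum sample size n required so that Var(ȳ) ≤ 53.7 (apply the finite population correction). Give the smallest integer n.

388

Without fpc, n₀ = s²/D = 21000/53.7 = 391.0615.
With fpc, (1 − n/N)·s²/n ≤ D requires n ≥ n₀/(1 + n₀/N) = 391.0615/(1 + 391.0615/48427) = 387.9289.
Rounding up, n = 388.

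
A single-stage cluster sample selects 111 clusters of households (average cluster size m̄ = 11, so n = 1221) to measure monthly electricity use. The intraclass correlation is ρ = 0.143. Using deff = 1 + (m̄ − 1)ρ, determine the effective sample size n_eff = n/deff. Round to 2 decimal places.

deff = 1 + (11 − 1)·0.143 = 1 + 1.43 = 2.43.
n_eff = 1221 / 2.43 = 502.47.

502.47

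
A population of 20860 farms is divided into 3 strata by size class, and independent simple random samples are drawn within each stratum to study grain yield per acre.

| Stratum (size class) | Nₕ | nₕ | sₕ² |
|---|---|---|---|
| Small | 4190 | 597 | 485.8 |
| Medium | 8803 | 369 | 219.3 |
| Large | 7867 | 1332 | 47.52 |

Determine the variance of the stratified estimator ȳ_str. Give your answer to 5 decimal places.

Var(ȳ_str) = Σₕ Wₕ²(1 − fₕ)sₕ²/nₕ with Wₕ = Nₕ/N, N = 20860.
Small: Wₕ = 0.20086290; term = 0.20086290²·(1 − 0.14248210)·485.8/597 = 0.028153073.
Medium: Wₕ = 0.42200384; term = 0.42200384²·(1 − 0.04191753)·219.3/369 = 0.10140234.
Large: Wₕ = 0.37713327; term = 0.37713327²·(1 − 0.16931486)·47.52/1332 = 0.0042150074.
Sum = 0.13377042.

0.13377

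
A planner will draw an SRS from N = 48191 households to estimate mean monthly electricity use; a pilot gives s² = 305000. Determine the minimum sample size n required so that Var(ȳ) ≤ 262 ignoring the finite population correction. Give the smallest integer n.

Without fpc, n₀ = s²/D = 305000/262 = 1164.1221.
Rounding up, n = 1165.

1165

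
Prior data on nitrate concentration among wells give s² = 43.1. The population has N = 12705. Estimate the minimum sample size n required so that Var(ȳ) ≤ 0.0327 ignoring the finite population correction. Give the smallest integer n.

1319

Without fpc, n₀ = s²/D = 43.1/0.0327 = 1318.0428.
Rounding up, n = 1319.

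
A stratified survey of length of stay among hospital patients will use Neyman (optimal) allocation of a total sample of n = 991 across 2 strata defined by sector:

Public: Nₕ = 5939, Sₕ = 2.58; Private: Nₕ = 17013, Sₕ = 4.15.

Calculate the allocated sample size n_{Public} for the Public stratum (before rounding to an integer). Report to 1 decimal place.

176.7

Neyman allocation: nₕ = n·NₕSₕ / Σⱼ NⱼSⱼ.
Σ NⱼSⱼ = 5939·2.58 + 17013·4.15 = 85926.57.
n_{Public} = 991·5939·2.58 / 85926.57 = 176.7.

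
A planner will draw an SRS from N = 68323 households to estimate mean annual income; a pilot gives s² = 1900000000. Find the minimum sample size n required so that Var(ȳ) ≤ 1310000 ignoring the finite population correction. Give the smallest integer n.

1451

Without fpc, n₀ = s²/D = 1900000000/1310000 = 1450.3817.
Rounding up, n = 1451.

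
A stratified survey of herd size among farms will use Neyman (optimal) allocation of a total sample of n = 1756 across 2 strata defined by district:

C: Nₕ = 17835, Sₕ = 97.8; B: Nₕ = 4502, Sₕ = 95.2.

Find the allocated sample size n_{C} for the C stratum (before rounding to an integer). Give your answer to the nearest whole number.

1410

Neyman allocation: nₕ = n·NₕSₕ / Σⱼ NⱼSⱼ.
Σ NⱼSⱼ = 17835·97.8 + 4502·95.2 = 2.1728534 × 10^6.
n_{C} = 1756·17835·97.8 / (2.1728534 × 10^6) = 1410.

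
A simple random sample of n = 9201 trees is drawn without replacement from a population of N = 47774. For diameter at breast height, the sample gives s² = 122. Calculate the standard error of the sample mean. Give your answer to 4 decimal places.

Under SRS without replacement, Var(ȳ) = (1 − f)·s²/n with f = n/N = 9201/47774 = 0.19259430.
Var(ȳ) = (1 − 0.19259430)·122/9201 = 0.80740570·0.013259428 = 0.010705738.
SE(ȳ) = √(0.010705738) = 0.1035.

0.1035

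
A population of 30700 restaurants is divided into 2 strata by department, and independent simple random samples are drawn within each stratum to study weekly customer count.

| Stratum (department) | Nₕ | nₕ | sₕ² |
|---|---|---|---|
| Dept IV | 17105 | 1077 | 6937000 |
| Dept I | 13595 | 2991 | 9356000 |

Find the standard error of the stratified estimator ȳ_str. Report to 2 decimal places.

48.50

Var(ȳ_str) = Σₕ Wₕ²(1 − fₕ)sₕ²/nₕ with Wₕ = Nₕ/N, N = 30700.
Dept IV: Wₕ = 0.55716612; term = 0.55716612²·(1 − 0.06296405)·6937000/1077 = 1873.6206.
Dept I: Wₕ = 0.44283388; term = 0.44283388²·(1 − 0.22000736)·9356000/2991 = 478.46038.
Sum = 2352.081.
SE = √(2352.081) = 48.50.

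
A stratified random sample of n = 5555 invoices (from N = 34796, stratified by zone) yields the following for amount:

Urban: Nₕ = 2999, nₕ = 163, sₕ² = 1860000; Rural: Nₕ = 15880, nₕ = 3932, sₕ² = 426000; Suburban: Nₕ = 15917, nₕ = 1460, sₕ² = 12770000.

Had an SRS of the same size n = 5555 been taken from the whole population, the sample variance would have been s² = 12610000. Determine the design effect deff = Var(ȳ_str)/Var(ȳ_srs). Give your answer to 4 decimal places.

0.9223

Var(ȳ_str) = Σ Wₕ²(1−fₕ)sₕ²/nₕ with Wₕ = Nₕ/34796:
  Urban: (2999/34796)²·(1−163/2999)·1860000/163 = 80.158464
  Rural: (15880/34796)²·(1−3932/15880)·426000/3932 = 16.977868
  Suburban: (15917/34796)²·(1−1460/15917)·12770000/1460 = 1662.3359
  → Var(ȳ_str) = 1759.4722.
Var(ȳ_srs) = (1 − 5555/34796)·12610000/5555 = 1907.629.
deff = 1759.4722 / 1907.629 = 0.9223.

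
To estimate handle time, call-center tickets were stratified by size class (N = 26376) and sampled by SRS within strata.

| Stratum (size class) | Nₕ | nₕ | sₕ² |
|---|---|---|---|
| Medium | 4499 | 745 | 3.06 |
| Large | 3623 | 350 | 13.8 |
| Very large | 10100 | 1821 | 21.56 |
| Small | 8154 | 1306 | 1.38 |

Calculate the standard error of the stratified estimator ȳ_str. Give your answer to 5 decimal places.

Var(ȳ_str) = Σₕ Wₕ²(1 − fₕ)sₕ²/nₕ with Wₕ = Nₕ/N, N = 26376.
Medium: Wₕ = 0.17057173; term = 0.17057173²·(1 − 0.16559235)·3.06/745 = 9.9714323 × 10^-5.
Large: Wₕ = 0.13735972; term = 0.13735972²·(1 − 0.09660502)·13.8/350 = 6.7205917 × 10^-4.
Very large: Wₕ = 0.38292387; term = 0.38292387²·(1 − 0.18029703)·21.56/1821 = 0.0014230501.
Small: Wₕ = 0.30914468; term = 0.30914468²·(1 − 0.16016679)·1.38/1306 = 8.4811062 × 10^-5.
Sum = 0.0022796347.
SE = √(0.0022796347) = 0.04775.

0.04775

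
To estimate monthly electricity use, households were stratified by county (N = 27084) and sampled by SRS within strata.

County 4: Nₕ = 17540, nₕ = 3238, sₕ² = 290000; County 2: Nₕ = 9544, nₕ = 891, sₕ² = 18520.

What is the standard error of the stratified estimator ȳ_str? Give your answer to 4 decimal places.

Var(ȳ_str) = Σₕ Wₕ²(1 − fₕ)sₕ²/nₕ with Wₕ = Nₕ/N, N = 27084.
County 4: Wₕ = 0.64761483; term = 0.64761483²·(1 − 0.18460661)·290000/3238 = 30.62823.
County 2: Wₕ = 0.35238517; term = 0.35238517²·(1 − 0.09335708)·18520/891 = 2.3401021.
Sum = 32.968332.
SE = √(32.968332) = 5.7418.

5.7418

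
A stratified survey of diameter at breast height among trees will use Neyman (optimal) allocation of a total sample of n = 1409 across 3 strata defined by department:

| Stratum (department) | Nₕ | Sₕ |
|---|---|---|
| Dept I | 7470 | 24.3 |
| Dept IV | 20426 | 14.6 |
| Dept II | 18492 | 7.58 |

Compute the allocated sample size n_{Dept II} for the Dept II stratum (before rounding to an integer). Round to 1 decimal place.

Neyman allocation: nₕ = n·NₕSₕ / Σⱼ NⱼSⱼ.
Σ NⱼSⱼ = 7470·24.3 + 20426·14.6 + 18492·7.58 = 619909.96.
n_{Dept II} = 1409·18492·7.58 / 619909.96 = 318.6.

318.6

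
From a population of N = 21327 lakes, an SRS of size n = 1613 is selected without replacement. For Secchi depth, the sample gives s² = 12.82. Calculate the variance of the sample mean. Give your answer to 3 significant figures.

Under SRS without replacement, Var(ȳ) = (1 − f)·s²/n with f = n/N = 1613/21327 = 0.07563183.
Var(ȳ) = (1 − 0.07563183)·12.82/1613 = 0.92436817·0.0079479231 = 0.0073468072.

0.00735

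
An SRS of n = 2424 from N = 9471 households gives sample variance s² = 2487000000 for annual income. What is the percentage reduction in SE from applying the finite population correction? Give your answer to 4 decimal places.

13.7410

f = n/N = 2424/9471 = 0.25593918.
SE_no-fpc = √(s²/n) = 1012.9117; SE_fpc = √((1−f)s²/n) = 873.72709.
Ratio = √(1−f) = 0.86258960. Reduction = 100·(1 − 0.86258960) = 13.7410%.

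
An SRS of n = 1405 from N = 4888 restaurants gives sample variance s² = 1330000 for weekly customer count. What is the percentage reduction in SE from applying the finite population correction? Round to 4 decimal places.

f = n/N = 1405/4888 = 0.28743863.
SE_no-fpc = √(s²/n) = 30.767178; SE_fpc = √((1−f)s²/n) = 25.971605.
Ratio = √(1−f) = 0.84413351. Reduction = 100·(1 − 0.84413351) = 15.5866%.

15.5866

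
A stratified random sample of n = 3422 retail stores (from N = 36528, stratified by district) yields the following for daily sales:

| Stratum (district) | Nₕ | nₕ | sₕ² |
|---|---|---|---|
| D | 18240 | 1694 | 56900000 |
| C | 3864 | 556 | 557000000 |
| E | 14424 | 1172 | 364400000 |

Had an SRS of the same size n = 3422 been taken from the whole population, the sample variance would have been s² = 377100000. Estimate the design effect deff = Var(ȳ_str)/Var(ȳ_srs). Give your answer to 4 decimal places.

Var(ȳ_str) = Σ Wₕ²(1−fₕ)sₕ²/nₕ with Wₕ = Nₕ/36528:
  D: (18240/36528)²·(1−1694/18240)·56900000/1694 = 7597.3988
  C: (3864/36528)²·(1−556/3864)·557000000/556 = 9596.9058
  E: (14424/36528)²·(1−1172/14424)·364400000/1172 = 44541.63
  → Var(ȳ_str) = 61735.935.
Var(ȳ_srs) = (1 − 3422/36528)·377100000/3422 = 99875.127.
deff = 61735.935 / 99875.127 = 0.6181.

0.6181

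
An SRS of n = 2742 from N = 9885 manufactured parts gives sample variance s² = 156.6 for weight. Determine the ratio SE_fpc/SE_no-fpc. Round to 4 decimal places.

f = n/N = 2742/9885 = 0.27738998.
SE_no-fpc = √(s²/n) = 0.23898033; SE_fpc = √((1−f)s²/n) = 0.20314874.
Ratio = √(1−f) = 0.85006471.

0.8501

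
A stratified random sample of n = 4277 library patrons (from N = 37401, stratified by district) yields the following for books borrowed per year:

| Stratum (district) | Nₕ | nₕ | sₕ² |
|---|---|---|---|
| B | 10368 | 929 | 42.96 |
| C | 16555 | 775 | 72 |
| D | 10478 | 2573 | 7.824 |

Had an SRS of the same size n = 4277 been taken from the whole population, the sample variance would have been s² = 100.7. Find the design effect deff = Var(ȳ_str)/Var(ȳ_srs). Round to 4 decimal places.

0.9958

Var(ȳ_str) = Σ Wₕ²(1−fₕ)sₕ²/nₕ with Wₕ = Nₕ/37401:
  B: (10368/37401)²·(1−929/10368)·42.96/929 = 0.0032352147
  C: (16555/37401)²·(1−775/16555)·72/775 = 0.017350043
  D: (10478/37401)²·(1−2573/10478)·7.824/2573 = 1.8005405 × 10^-4
  → Var(ȳ_str) = 0.020765312.
Var(ȳ_srs) = (1 − 4277/37401)·100.7/4277 = 0.020852099.
deff = 0.020765312 / 0.020852099 = 0.9958.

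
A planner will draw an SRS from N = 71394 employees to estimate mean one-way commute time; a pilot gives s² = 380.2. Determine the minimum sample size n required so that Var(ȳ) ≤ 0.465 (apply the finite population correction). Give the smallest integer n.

809

Without fpc, n₀ = s²/D = 380.2/0.465 = 817.6344.
With fpc, (1 − n/N)·s²/n ≤ D requires n ≥ n₀/(1 + n₀/N) = 817.6344/(1 + 817.6344/71394) = 808.3765.
Rounding up, n = 809.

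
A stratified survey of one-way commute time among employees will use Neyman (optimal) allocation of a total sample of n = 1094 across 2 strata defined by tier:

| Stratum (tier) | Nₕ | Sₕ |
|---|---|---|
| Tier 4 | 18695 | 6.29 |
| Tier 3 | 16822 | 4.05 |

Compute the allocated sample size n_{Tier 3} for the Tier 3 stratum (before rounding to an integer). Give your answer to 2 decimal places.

401.32

Neyman allocation: nₕ = n·NₕSₕ / Σⱼ NⱼSⱼ.
Σ NⱼSⱼ = 18695·6.29 + 16822·4.05 = 185720.65.
n_{Tier 3} = 1094·16822·4.05 / 185720.65 = 401.32.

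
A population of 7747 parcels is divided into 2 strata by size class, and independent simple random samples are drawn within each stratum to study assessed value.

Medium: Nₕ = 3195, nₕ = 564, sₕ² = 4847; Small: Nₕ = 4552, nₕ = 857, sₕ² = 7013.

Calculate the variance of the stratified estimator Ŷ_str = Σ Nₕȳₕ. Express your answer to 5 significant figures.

Var(Ŷ_str) = Σₕ Nₕ²(1 − fₕ)sₕ²/nₕ.
Medium: 3195²·(1 − 564/3195)·4847/564 = 7.2241312 × 10^7.
Small: 4552²·(1 − 857/4552)·7013/857 = 1.3763843 × 10^8.
Sum = 2.0987974 × 10^8.

2.0988 × 10^8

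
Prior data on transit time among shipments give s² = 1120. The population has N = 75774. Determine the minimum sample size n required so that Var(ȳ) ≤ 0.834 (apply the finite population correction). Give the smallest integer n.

Without fpc, n₀ = s²/D = 1120/0.834 = 1342.9257.
With fpc, (1 − n/N)·s²/n ≤ D requires n ≥ n₀/(1 + n₀/N) = 1342.9257/(1 + 1342.9257/75774) = 1319.5398.
Rounding up, n = 1320.

1320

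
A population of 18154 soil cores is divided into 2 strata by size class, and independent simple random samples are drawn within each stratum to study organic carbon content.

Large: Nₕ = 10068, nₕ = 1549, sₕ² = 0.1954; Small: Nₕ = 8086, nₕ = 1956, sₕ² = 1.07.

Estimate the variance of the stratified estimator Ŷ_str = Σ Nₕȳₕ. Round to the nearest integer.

Var(Ŷ_str) = Σₕ Nₕ²(1 − fₕ)sₕ²/nₕ.
Large: 10068²·(1 − 1549/10068)·0.1954/1549 = 10819.445.
Small: 8086²·(1 − 1956/8086)·1.07/1956 = 27114.971.
Sum = 37934.416.

37934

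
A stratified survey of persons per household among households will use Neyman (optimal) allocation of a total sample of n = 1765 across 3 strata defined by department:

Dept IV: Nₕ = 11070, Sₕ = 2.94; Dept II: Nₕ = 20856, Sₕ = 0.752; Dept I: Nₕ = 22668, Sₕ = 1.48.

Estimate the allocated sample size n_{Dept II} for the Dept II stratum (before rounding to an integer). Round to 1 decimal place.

338.5

Neyman allocation: nₕ = n·NₕSₕ / Σⱼ NⱼSⱼ.
Σ NⱼSⱼ = 11070·2.94 + 20856·0.752 + 22668·1.48 = 81778.152.
n_{Dept II} = 1765·20856·0.752 / 81778.152 = 338.5.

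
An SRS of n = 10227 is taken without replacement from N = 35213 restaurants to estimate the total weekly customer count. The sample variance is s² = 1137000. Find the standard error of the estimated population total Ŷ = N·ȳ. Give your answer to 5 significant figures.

Var(Ŷ) = N²·Var(ȳ) = N²·(1 − n/N)·s²/n.
f = 10227/35213 = 0.29043251; Var(ȳ) = 0.70956749·1137000/10227 = 78.887087.
Var(Ŷ) = 35213² · 78.887087 = 9.7816467 × 10^10.
SE(Ŷ) = √(9.7816467 × 10^10) = 312760.

312760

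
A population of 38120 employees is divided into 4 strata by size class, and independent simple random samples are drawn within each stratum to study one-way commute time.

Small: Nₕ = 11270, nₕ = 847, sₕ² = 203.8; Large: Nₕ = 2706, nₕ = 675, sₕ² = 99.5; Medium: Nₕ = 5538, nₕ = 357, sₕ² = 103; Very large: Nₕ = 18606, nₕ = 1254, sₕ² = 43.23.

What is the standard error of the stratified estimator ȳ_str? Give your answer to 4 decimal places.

Var(ȳ_str) = Σₕ Wₕ²(1 − fₕ)sₕ²/nₕ with Wₕ = Nₕ/N, N = 38120.
Small: Wₕ = 0.29564533; term = 0.29564533²·(1 − 0.07515528)·203.8/847 = 0.019450539.
Large: Wₕ = 0.07098636; term = 0.07098636²·(1 − 0.24944568)·99.5/675 = 5.5750817 × 10^-4.
Medium: Wₕ = 0.14527807; term = 0.14527807²·(1 − 0.06446371)·103/357 = 0.0056967842.
Very large: Wₕ = 0.48809024; term = 0.48809024²·(1 − 0.06739761)·43.23/1254 = 0.0076592187.
Sum = 0.03336405.
SE = √(0.03336405) = 0.1827.

0.1827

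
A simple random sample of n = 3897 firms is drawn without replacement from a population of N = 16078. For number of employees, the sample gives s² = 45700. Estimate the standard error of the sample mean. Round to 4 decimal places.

2.9807

Under SRS without replacement, Var(ȳ) = (1 − f)·s²/n with f = n/N = 3897/16078 = 0.24238089.
Var(ȳ) = (1 − 0.24238089)·45700/3897 = 0.75761911·11.726969 = 8.8845761.
SE(ȳ) = √(8.8845761) = 2.9807.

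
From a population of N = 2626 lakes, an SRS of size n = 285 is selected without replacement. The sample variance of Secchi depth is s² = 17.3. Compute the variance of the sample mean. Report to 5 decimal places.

0.05411

Under SRS without replacement, Var(ȳ) = (1 − f)·s²/n with f = n/N = 285/2626 = 0.10853008.
Var(ȳ) = (1 − 0.10853008)·17.3/285 = 0.89146992·0.060701754 = 0.054113788.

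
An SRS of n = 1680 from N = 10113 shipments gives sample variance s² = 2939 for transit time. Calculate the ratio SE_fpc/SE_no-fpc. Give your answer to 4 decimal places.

0.9132

f = n/N = 1680/10113 = 0.16612281.
SE_no-fpc = √(s²/n) = 1.3226507; SE_fpc = √((1−f)s²/n) = 1.2078033.
Ratio = √(1−f) = 0.91316876.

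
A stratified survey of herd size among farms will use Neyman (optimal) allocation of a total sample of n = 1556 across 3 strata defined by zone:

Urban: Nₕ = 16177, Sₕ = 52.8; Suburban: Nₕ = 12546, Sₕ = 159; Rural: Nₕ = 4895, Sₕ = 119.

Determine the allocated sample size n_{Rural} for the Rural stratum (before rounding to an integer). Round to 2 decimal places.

Neyman allocation: nₕ = n·NₕSₕ / Σⱼ NⱼSⱼ.
Σ NⱼSⱼ = 16177·52.8 + 12546·159 + 4895·119 = 3.4314646 × 10^6.
n_{Rural} = 1556·4895·119 / (3.4314646 × 10^6) = 264.14.

264.14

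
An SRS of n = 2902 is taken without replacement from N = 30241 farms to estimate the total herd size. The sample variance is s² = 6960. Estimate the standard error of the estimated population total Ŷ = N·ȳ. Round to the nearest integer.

Var(Ŷ) = N²·Var(ȳ) = N²·(1 − n/N)·s²/n.
f = 2902/30241 = 0.09596244; Var(ȳ) = 0.90403756·6960/2902 = 2.1681948.
Var(Ŷ) = 30241² · 2.1681948 = 1.9828533 × 10^9.
SE(Ŷ) = √(1.9828533 × 10^9) = 44529.

44529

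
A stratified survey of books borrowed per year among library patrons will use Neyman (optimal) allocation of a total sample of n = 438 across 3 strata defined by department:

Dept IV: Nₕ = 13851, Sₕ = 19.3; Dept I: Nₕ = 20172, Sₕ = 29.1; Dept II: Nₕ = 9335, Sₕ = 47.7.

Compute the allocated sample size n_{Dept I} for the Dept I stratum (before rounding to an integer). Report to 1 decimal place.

Neyman allocation: nₕ = n·NₕSₕ / Σⱼ NⱼSⱼ.
Σ NⱼSⱼ = 13851·19.3 + 20172·29.1 + 9335·47.7 = 1.299609 × 10^6.
n_{Dept I} = 438·20172·29.1 / (1.299609 × 10^6) = 197.8.

197.8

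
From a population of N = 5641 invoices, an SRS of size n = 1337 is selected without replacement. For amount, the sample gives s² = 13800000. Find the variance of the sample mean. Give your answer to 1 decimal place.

7875.2

Under SRS without replacement, Var(ȳ) = (1 − f)·s²/n with f = n/N = 1337/5641 = 0.23701471.
Var(ȳ) = (1 − 0.23701471)·13800000/1337 = 0.76298529·10321.616 = 7875.2408.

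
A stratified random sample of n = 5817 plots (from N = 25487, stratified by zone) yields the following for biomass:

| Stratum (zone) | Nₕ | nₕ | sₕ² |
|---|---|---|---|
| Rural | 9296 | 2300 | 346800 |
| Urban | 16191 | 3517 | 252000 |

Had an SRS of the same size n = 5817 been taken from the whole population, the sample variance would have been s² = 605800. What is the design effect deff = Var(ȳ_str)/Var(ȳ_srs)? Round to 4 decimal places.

Var(ȳ_str) = Σ Wₕ²(1−fₕ)sₕ²/nₕ with Wₕ = Nₕ/25487:
  Rural: (9296/25487)²·(1−2300/9296)·346800/2300 = 15.095925
  Urban: (16191/25487)²·(1−3517/16191)·252000/3517 = 22.634876
  → Var(ȳ_str) = 37.730801.
Var(ȳ_srs) = (1 − 5817/25487)·605800/5817 = 80.374049.
deff = 37.730801 / 80.374049 = 0.4694.

0.4694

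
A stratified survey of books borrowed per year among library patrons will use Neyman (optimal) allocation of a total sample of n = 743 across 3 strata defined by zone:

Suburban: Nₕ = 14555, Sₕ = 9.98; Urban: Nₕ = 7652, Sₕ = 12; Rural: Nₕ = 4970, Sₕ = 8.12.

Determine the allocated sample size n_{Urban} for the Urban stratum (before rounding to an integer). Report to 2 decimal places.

Neyman allocation: nₕ = n·NₕSₕ / Σⱼ NⱼSⱼ.
Σ NⱼSⱼ = 14555·9.98 + 7652·12 + 4970·8.12 = 277439.3.
n_{Urban} = 743·7652·12 / 277439.3 = 245.91.

245.91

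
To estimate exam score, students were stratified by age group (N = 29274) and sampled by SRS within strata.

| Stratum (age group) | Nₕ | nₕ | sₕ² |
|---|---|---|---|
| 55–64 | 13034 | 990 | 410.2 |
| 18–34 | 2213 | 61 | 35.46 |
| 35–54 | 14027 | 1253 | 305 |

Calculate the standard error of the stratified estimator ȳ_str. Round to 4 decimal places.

0.3606

Var(ȳ_str) = Σₕ Wₕ²(1 − fₕ)sₕ²/nₕ with Wₕ = Nₕ/N, N = 29274.
55–64: Wₕ = 0.44524151; term = 0.44524151²·(1 − 0.07595519)·410.2/990 = 0.075900526.
18–34: Wₕ = 0.07559609; term = 0.07559609²·(1 − 0.02756439)·35.46/61 = 0.0032304903.
35–54: Wₕ = 0.47916240; term = 0.47916240²·(1 − 0.08932773)·305/1253 = 0.050895143.
Sum = 0.13002616.
SE = √(0.13002616) = 0.3606.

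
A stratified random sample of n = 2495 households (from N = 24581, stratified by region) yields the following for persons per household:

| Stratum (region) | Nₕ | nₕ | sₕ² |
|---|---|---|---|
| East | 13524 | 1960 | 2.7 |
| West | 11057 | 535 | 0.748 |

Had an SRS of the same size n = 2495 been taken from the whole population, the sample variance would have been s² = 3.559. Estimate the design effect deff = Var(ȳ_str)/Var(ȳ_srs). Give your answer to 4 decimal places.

0.4882

Var(ȳ_str) = Σ Wₕ²(1−fₕ)sₕ²/nₕ with Wₕ = Nₕ/24581:
  East: (13524/24581)²·(1−1960/13524)·2.7/1960 = 3.5655115 × 10^-4
  West: (11057/24581)²·(1−535/11057)·0.748/535 = 2.6920575 × 10^-4
  → Var(ȳ_str) = 6.257569 × 10^-4.
Var(ȳ_srs) = (1 − 2495/24581)·3.559/2495 = 0.0012816663.
deff = (6.257569 × 10^-4) / 0.0012816663 = 0.4882.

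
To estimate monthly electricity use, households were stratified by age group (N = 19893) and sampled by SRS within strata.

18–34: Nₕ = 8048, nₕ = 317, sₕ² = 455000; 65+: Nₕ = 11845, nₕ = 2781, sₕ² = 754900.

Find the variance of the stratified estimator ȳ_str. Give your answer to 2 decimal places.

Var(ȳ_str) = Σₕ Wₕ²(1 − fₕ)sₕ²/nₕ with Wₕ = Nₕ/N, N = 19893.
18–34: Wₕ = 0.40456442; term = 0.40456442²·(1 − 0.03938867)·455000/317 = 225.67072.
65+: Wₕ = 0.59543558; term = 0.59543558²·(1 − 0.23478261)·754900/2781 = 73.644927.
Sum = 299.31565.

299.32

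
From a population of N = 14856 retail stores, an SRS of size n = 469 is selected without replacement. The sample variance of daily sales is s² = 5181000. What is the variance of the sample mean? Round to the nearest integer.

10698

Under SRS without replacement, Var(ȳ) = (1 − f)·s²/n with f = n/N = 469/14856 = 0.03156974.
Var(ȳ) = (1 − 0.03156974)·5181000/469 = 0.96843026·11046.908 = 10698.16.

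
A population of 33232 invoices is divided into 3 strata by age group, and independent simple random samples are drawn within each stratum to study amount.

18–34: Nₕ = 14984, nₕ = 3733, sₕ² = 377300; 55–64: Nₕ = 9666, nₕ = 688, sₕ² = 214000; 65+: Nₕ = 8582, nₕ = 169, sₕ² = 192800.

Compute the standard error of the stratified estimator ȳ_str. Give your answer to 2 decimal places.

10.70

Var(ȳ_str) = Σₕ Wₕ²(1 − fₕ)sₕ²/nₕ with Wₕ = Nₕ/N, N = 33232.
18–34: Wₕ = 0.45089071; term = 0.45089071²·(1 − 0.24913241)·377300/3733 = 15.428892.
55–64: Wₕ = 0.29086423; term = 0.29086423²·(1 − 0.07117732)·214000/688 = 24.442114.
65+: Wₕ = 0.25824506; term = 0.25824506²·(1 − 0.01969238)·192800/169 = 74.584188.
Sum = 114.45519.
SE = √(114.45519) = 10.70.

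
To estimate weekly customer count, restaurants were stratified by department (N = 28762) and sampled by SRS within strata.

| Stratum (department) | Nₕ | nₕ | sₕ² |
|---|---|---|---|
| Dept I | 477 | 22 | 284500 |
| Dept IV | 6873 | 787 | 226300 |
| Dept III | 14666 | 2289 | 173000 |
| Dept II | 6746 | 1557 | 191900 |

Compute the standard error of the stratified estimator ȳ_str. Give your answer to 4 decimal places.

Var(ȳ_str) = Σₕ Wₕ²(1 − fₕ)sₕ²/nₕ with Wₕ = Nₕ/N, N = 28762.
Dept I: Wₕ = 0.01658438; term = 0.01658438²·(1 − 0.04612159)·284500/22 = 3.3927449.
Dept IV: Wₕ = 0.23896113; term = 0.23896113²·(1 − 0.11450604)·226300/787 = 14.539516.
Dept III: Wₕ = 0.50990891; term = 0.50990891²·(1 − 0.15607528)·173000/2289 = 16.583997.
Dept II: Wₕ = 0.23454558; term = 0.23454558²·(1 − 0.23080344)·191900/1557 = 5.2152869.
Sum = 39.731545.
SE = √(39.731545) = 6.3033.

6.3033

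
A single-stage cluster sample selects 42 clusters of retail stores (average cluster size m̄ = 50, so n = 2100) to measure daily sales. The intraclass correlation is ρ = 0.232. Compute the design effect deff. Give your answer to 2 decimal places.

deff = 1 + (50 − 1)·0.232 = 1 + 11.368 = 12.368.

12.37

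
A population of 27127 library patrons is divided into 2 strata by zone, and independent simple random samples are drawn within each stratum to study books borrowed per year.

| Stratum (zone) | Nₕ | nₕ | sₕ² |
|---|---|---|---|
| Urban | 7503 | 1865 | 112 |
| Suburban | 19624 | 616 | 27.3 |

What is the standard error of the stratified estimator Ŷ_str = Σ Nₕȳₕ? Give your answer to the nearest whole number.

Var(Ŷ_str) = Σₕ Nₕ²(1 − fₕ)sₕ²/nₕ.
Urban: 7503²·(1 − 1865/7503)·112/1865 = 2.540383 × 10^6.
Suburban: 19624²·(1 − 616/19624)·27.3/616 = 1.6531258 × 10^7.
Sum = 1.9071641 × 10^7.
SE = √(1.9071641 × 10^7) = 4367.

4367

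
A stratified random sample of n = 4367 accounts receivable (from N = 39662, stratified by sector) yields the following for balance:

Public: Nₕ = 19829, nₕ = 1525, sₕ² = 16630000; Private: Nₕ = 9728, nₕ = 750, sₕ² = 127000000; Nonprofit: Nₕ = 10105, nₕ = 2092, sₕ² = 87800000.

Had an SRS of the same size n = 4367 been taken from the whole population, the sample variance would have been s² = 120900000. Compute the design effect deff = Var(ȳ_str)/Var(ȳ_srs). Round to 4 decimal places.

Var(ȳ_str) = Σ Wₕ²(1−fₕ)sₕ²/nₕ with Wₕ = Nₕ/39662:
  Public: (19829/39662)²·(1−1525/19829)·16630000/1525 = 2516.0543
  Private: (9728/39662)²·(1−750/9728)·127000000/750 = 9401.4838
  Nonprofit: (10105/39662)²·(1−2092/10105)·87800000/2092 = 2160.305
  → Var(ȳ_str) = 14077.843.
Var(ȳ_srs) = (1 − 4367/39662)·120900000/4367 = 24636.652.
deff = 14077.843 / 24636.652 = 0.5714.

0.5714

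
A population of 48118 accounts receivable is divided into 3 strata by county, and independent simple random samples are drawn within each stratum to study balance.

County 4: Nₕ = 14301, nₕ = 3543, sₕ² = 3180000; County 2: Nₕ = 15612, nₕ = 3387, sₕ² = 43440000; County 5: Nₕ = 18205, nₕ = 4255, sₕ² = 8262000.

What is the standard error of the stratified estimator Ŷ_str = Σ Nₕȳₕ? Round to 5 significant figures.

1.7547 × 10^6

Var(Ŷ_str) = Σₕ Nₕ²(1 − fₕ)sₕ²/nₕ.
County 4: 14301²·(1 − 3543/14301)·3180000/3543 = 1.3808736 × 10^11.
County 2: 15612²·(1 − 3387/15612)·43440000/3387 = 2.4478344 × 10^12.
County 5: 18205²·(1 − 4255/18205)·8262000/4255 = 4.9311762 × 10^11.
Sum = 3.0790394 × 10^12.
SE = √(3.0790394 × 10^12) = 1.7547 × 10^6.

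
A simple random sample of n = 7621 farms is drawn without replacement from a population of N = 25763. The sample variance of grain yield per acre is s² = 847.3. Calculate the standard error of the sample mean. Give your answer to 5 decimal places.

Under SRS without replacement, Var(ȳ) = (1 − f)·s²/n with f = n/N = 7621/25763 = 0.29581182.
Var(ȳ) = (1 − 0.29581182)·847.3/7621 = 0.70418818·0.11117964 = 0.078291385.
SE(ȳ) = √(0.078291385) = 0.27981.

0.27981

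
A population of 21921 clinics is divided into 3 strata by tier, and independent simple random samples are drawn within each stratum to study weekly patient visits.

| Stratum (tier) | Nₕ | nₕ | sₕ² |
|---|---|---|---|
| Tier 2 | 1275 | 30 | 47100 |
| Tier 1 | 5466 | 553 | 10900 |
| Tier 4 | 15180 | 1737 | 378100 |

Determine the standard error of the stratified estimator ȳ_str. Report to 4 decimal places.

Var(ȳ_str) = Σₕ Wₕ²(1 − fₕ)sₕ²/nₕ with Wₕ = Nₕ/N, N = 21921.
Tier 2: Wₕ = 0.05816340; term = 0.05816340²·(1 − 0.02352941)·47100/30 = 5.1863099.
Tier 1: Wₕ = 0.24934994; term = 0.24934994²·(1 − 0.10117087)·10900/553 = 1.1015318.
Tier 4: Wₕ = 0.69248666; term = 0.69248666²·(1 − 0.11442688)·378100/1737 = 92.438759.
Sum = 98.726601.
SE = √(98.726601) = 9.9361.

9.9361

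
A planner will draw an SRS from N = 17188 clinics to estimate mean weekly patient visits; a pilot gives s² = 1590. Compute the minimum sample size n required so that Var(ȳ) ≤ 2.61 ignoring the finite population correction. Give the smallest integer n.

610

Without fpc, n₀ = s²/D = 1590/2.61 = 609.1954.
Rounding up, n = 610.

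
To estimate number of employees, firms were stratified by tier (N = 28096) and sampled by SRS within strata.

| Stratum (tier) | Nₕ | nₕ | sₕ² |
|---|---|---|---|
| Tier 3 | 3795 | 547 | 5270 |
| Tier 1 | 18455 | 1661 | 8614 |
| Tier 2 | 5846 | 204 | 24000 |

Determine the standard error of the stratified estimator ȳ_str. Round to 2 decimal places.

2.67

Var(ȳ_str) = Σₕ Wₕ²(1 − fₕ)sₕ²/nₕ with Wₕ = Nₕ/N, N = 28096.
Tier 3: Wₕ = 0.13507261; term = 0.13507261²·(1 − 0.14413702)·5270/547 = 0.15043958.
Tier 1: Wₕ = 0.65685507; term = 0.65685507²·(1 − 0.09000271)·8614/1661 = 2.0361719.
Tier 2: Wₕ = 0.20807232; term = 0.20807232²·(1 − 0.03489566)·24000/204 = 4.9156842.
Sum = 7.1022957.
SE = √(7.1022957) = 2.67.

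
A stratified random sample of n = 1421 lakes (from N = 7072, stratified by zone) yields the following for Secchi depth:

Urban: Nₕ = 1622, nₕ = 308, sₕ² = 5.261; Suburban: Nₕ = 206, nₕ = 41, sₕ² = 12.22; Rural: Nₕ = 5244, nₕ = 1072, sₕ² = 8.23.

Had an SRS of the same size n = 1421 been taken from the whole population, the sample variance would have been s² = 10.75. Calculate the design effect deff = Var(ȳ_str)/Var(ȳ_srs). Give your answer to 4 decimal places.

0.7095

Var(ȳ_str) = Σ Wₕ²(1−fₕ)sₕ²/nₕ with Wₕ = Nₕ/7072:
  Urban: (1622/7072)²·(1−308/1622)·5.261/308 = 7.279127 × 10^-4
  Suburban: (206/7072)²·(1−41/206)·12.22/41 = 2.0256015 × 10^-4
  Rural: (5244/7072)²·(1−1072/5244)·8.23/1072 = 0.0033583622
  → Var(ȳ_str) = 0.0042888351.
Var(ȳ_srs) = (1 − 1421/7072)·10.75/1421 = 0.0060450158.
deff = 0.0042888351 / 0.0060450158 = 0.7095.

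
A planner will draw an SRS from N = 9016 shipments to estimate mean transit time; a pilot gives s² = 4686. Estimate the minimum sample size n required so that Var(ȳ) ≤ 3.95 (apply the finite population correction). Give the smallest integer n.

1049

Without fpc, n₀ = s²/D = 4686/3.95 = 1186.3291.
With fpc, (1 − n/N)·s²/n ≤ D requires n ≥ n₀/(1 + n₀/N) = 1186.3291/(1 + 1186.3291/9016) = 1048.3825.
Rounding up, n = 1049.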